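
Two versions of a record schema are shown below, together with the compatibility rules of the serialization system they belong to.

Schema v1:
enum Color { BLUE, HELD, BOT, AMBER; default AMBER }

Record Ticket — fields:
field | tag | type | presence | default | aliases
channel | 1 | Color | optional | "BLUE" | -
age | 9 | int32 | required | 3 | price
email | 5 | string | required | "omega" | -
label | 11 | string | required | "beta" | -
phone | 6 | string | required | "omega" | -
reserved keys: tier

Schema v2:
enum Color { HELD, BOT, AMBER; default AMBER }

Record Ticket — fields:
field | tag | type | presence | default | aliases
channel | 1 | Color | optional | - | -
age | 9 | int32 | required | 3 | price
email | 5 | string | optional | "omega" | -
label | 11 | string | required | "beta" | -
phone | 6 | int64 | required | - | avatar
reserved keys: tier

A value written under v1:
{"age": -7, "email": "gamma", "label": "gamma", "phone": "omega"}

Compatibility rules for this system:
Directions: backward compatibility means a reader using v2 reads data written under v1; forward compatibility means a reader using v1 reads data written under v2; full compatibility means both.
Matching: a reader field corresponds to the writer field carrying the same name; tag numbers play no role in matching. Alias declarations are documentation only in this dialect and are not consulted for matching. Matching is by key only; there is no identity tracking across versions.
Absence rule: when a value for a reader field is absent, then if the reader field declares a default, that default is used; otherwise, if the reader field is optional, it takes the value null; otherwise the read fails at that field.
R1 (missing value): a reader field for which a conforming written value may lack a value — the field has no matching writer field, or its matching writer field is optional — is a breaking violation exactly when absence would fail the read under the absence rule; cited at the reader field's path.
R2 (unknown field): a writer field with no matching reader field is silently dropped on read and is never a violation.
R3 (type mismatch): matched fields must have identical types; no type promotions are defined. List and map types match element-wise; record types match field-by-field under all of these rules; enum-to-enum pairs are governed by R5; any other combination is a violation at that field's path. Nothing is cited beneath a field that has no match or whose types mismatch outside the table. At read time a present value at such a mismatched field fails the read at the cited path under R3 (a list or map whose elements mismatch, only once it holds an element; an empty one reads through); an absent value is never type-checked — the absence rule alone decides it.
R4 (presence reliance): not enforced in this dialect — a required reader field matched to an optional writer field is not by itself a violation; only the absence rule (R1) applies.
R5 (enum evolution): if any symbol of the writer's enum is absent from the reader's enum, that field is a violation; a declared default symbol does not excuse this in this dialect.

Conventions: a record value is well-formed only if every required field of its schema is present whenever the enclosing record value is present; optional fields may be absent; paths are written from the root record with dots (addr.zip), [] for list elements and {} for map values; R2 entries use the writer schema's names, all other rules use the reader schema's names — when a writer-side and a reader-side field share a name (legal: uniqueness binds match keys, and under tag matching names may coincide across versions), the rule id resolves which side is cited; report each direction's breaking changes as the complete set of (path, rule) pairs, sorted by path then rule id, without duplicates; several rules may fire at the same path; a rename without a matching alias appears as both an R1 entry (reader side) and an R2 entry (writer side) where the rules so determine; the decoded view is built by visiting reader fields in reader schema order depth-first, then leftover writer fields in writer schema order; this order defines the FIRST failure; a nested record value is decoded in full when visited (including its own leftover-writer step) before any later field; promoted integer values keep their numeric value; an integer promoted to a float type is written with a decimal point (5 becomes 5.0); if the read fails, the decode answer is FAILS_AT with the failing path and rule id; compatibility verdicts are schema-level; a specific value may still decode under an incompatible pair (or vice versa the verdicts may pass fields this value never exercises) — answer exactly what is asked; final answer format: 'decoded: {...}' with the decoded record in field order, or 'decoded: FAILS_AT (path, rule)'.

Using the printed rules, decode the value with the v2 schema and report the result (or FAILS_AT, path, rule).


in Ticket below, arrows point writer -> reader
migrating the Ticket value to v2:
  channel := null (not supplied -> null)
  age := -7
  email := "gamma"
  label := "gamma"
  read fails at phone under R3
  => FAILS_AT (phone, R3)
remaining Ticket differences; none change what is asked:
  enum Color (field channel in record Ticket): symbol BLUE removed (the field default referencing it is cleared) -> shifts the Ticket verdicts, not this decode
  field email in record Ticket: required changed to optional -> fires no rule on Ticket under this dialect and leaves the result unchanged

decoded: FAILS_AT (phone, R3)


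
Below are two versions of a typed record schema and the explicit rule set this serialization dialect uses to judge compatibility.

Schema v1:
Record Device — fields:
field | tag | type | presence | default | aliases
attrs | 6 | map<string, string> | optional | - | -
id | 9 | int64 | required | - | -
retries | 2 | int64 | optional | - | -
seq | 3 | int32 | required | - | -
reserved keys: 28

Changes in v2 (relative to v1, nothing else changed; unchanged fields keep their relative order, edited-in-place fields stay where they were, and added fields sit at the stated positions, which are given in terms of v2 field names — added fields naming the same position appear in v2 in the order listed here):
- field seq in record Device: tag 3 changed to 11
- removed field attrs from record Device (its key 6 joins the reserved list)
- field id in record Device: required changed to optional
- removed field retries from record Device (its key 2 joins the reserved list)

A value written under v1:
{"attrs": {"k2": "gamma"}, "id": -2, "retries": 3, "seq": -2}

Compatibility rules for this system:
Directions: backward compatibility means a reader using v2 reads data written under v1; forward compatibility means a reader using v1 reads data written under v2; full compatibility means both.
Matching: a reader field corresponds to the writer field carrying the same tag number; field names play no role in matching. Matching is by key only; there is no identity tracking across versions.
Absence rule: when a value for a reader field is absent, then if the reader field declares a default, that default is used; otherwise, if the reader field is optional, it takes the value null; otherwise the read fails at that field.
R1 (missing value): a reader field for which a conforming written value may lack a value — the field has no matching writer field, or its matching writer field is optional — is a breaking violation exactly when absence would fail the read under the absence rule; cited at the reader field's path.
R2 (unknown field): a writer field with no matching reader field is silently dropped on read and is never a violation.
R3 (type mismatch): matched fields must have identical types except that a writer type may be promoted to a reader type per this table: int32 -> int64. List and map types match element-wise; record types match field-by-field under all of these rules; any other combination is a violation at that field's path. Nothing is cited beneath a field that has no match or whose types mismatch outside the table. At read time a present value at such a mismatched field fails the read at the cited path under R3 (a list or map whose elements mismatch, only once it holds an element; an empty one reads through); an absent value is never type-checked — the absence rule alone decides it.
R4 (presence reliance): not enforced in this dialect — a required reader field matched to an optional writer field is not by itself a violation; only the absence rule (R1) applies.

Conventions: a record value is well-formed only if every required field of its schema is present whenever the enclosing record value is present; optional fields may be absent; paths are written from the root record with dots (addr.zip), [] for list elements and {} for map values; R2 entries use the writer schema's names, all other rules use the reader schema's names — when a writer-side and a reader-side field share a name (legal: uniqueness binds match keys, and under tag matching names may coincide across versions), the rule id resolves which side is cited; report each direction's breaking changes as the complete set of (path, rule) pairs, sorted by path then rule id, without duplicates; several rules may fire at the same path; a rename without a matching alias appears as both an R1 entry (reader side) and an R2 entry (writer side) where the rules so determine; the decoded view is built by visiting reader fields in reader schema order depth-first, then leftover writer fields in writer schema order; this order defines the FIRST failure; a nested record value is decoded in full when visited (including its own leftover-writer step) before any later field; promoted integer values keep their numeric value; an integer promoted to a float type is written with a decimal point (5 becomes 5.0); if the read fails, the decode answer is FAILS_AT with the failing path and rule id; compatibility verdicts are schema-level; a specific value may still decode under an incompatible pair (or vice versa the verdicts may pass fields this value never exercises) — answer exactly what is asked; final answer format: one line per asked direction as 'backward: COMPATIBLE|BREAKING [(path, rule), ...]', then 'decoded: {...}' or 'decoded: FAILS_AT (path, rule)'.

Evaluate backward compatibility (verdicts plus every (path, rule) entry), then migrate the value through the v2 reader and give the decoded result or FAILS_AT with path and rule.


backward: BREAKING [(seq, R1)]; decoded: FAILS_AT (seq, R1)

in Device below, arrows point writer -> reader
backward analysis of Device with v2 as reader and v1 as writer:
  id <- id (int64 -> int64, writer required)
  seq: no writer-side match
  leftover writer field: attrs
  leftover writer field: retries
  leftover writer field: seq
  violation R1 at seq
  => backward verdict for Device: BREAKING, 1 violation(s)
decode walk for Device under reader schema v2:
  id := -2
  read fails at seq under R1 (no fill)
  => FAILS_AT (seq, R1)
remaining Device differences; none change what is asked:
  removed field attrs from record Device (its key 6 joins the reserved list) -> no rule fires on it in Device's dialect; the asked verdict holds
  field id in record Device: required changed to optional -> affects forward compatibility only, which is not asked
  removed field retries from record Device (its key 2 joins the reserved list) -> no rule fires on it in Device's dialect; the asked verdict holds


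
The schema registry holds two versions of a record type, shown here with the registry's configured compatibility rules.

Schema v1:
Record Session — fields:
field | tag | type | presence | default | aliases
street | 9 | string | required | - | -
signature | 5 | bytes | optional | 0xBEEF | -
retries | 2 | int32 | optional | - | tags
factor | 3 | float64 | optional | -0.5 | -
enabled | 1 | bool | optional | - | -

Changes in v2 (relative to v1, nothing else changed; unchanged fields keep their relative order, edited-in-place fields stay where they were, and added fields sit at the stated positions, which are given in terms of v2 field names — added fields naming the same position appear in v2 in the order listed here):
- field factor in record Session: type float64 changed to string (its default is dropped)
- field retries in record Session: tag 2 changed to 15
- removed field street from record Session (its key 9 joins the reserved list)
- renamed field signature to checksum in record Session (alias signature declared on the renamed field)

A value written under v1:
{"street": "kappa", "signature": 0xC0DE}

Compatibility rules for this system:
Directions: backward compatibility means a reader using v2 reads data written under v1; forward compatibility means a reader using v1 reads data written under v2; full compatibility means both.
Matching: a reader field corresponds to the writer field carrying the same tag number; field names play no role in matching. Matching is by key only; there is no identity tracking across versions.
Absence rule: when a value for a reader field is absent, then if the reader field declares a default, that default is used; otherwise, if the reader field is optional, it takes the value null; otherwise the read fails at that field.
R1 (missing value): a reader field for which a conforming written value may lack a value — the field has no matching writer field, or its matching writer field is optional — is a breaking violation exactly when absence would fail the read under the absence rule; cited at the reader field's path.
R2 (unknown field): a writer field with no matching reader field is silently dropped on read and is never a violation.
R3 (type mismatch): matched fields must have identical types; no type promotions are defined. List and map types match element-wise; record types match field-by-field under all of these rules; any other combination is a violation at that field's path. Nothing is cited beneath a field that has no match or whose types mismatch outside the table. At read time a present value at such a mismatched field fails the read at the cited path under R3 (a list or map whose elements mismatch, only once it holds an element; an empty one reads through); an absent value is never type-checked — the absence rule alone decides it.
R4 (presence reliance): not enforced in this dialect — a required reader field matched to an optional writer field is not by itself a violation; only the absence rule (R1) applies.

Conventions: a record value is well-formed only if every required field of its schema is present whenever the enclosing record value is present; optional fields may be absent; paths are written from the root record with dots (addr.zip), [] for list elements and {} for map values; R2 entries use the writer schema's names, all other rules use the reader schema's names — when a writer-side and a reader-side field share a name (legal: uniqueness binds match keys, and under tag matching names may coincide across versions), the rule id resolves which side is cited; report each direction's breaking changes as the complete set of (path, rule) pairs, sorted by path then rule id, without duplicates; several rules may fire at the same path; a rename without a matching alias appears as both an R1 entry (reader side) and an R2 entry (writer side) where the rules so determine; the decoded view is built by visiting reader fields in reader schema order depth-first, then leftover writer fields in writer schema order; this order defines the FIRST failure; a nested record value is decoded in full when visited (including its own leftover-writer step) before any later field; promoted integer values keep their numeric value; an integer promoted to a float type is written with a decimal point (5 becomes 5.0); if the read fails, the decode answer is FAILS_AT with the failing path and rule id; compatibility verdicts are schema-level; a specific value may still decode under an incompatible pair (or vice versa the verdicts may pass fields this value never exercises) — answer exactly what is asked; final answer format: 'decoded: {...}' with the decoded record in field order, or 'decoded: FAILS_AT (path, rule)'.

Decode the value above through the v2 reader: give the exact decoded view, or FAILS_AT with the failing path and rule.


decoded: {"checksum": 0xC0DE, "retries": null, "factor": null, "enabled": null}

each type pair in Session: writer, then reader
decode (reader v2):
  checksum := 0xC0DE (from writer signature)
  retries := null (missing; optional => null)
  factor := null (missing; optional => null)
  enabled := null (missing; optional => null)
  writer street: no reader field; dropped
  => decoded: {"checksum": 0xC0DE, "retries": null, "factor": null, "enabled": null}
checking off the Session differences that do not matter here:
  field retries in record Session: tag 2 changed to 15 -> triggers nothing under the printed rules; the Session answer is the same either way


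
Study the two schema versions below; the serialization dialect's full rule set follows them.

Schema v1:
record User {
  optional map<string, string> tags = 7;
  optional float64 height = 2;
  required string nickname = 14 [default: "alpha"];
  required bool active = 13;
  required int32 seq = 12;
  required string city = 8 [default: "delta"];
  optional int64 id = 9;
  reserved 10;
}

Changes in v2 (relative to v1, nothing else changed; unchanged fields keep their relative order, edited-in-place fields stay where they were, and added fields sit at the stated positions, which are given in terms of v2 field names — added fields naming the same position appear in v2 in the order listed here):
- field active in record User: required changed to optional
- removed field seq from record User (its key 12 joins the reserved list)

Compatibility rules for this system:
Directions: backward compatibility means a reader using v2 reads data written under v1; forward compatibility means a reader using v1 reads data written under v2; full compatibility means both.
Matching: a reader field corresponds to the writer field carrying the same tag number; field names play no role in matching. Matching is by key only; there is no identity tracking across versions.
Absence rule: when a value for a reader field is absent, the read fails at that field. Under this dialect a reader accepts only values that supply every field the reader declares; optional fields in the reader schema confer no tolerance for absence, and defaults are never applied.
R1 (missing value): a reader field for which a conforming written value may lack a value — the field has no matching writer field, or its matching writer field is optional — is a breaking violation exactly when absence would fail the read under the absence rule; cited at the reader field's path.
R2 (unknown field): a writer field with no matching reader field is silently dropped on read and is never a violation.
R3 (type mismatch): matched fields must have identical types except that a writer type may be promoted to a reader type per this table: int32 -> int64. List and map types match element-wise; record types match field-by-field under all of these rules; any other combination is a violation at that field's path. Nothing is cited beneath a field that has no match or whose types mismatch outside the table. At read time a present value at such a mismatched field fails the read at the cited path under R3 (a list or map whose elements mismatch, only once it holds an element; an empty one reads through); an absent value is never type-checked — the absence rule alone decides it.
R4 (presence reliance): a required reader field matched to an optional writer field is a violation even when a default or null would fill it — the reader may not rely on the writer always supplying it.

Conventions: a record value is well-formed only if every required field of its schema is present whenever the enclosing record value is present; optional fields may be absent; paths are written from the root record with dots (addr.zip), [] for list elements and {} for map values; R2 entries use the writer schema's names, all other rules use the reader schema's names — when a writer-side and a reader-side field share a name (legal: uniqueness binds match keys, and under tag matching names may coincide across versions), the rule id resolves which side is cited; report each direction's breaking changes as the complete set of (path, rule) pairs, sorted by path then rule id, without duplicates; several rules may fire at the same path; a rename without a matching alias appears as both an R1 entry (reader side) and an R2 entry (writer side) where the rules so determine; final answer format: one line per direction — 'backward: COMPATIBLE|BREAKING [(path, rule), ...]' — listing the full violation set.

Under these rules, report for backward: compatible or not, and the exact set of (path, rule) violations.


in User below, arrows point writer -> reader
checking backward for User: reader v2 against writer v1:
  map<string, string> -> map<string, string>, writer optional: tags aligns to tags
  float64 -> float64, writer optional: height aligns to height
  string -> string, writer required: nickname aligns to nickname
  bool -> bool, writer required: active aligns to active
  string -> string, writer required: city aligns to city
  int64 -> int64, writer optional: id aligns to id
  writer seq: unknown to reader
  rule R1 violated at height
  rule R1 violated at id
  rule R1 violated at tags
  => backward: BREAKING (3)
diffs on User not affecting the asked answer:
  field active in record User: required changed to optional -> matters only for User's forward compatibility — outside the asked direction
  removed field seq from record User (its key 12 joins the reserved list) -> matters only for User's forward compatibility — outside the asked direction

backward: BREAKING [(height, R1), (id, R1), (tags, R1)]


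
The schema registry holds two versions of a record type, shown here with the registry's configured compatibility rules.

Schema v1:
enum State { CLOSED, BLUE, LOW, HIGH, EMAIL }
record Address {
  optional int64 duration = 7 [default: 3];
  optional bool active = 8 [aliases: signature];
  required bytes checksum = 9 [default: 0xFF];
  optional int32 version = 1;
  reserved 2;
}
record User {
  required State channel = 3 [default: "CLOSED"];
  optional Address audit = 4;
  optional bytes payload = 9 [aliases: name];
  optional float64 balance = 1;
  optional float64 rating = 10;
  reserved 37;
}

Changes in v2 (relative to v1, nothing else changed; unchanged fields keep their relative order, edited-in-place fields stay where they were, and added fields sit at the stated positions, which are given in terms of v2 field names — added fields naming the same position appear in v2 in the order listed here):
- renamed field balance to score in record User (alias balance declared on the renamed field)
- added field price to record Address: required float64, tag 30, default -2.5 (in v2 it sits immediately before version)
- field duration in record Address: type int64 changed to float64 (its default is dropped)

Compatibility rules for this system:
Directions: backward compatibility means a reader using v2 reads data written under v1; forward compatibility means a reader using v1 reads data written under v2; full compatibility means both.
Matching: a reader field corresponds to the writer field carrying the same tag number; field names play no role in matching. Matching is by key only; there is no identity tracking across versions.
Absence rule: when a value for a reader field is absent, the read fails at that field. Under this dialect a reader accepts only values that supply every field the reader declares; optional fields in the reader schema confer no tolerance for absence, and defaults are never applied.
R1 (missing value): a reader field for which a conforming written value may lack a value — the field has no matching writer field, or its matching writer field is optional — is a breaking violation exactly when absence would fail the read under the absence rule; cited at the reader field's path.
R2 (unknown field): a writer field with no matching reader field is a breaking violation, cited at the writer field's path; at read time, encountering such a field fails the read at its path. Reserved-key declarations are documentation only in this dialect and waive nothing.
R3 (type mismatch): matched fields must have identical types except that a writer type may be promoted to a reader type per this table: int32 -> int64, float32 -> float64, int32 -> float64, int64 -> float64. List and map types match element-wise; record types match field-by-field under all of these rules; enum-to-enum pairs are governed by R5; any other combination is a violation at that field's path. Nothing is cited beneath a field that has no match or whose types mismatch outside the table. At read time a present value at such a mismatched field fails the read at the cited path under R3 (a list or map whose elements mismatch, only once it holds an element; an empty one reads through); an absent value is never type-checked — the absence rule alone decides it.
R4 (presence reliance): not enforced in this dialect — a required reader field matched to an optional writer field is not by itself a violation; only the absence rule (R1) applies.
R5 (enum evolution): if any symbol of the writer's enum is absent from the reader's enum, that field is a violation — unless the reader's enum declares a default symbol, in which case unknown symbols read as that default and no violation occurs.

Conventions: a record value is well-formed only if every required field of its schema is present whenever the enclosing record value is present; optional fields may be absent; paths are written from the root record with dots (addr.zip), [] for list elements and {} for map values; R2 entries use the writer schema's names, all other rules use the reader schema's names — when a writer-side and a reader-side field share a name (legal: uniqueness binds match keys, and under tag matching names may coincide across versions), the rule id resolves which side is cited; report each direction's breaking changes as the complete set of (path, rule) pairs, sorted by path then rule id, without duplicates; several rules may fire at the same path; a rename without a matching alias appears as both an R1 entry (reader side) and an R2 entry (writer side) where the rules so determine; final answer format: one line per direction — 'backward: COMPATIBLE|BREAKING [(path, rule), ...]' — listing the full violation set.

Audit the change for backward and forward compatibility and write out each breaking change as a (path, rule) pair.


in User below, arrows point writer -> reader
backward pass over User, reader schema v2, writer schema v1:
  writer required, State -> State: reader channel maps from writer channel
  writer optional, Address -> Address: reader audit maps from writer audit
  writer optional, bytes -> bytes: reader payload maps from writer payload
  writer optional, float64 -> float64: reader score maps from writer balance
  writer optional, float64 -> float64: reader rating maps from writer rating
  writer optional, int64 -> float64: reader audit.duration maps from writer audit.duration
  writer optional, bool -> bool: reader audit.active maps from writer audit.active
  writer required, bytes -> bytes: reader audit.checksum maps from writer audit.checksum
  audit.price has no writer counterpart
  writer optional, int32 -> int32: reader audit.version maps from writer audit.version
  rule R1 violated at audit
  rule R1 violated at audit.active
  rule R1 violated at audit.duration
  rule R1 violated at audit.price
  rule R1 violated at audit.version
  rule R1 violated at payload
  rule R1 violated at rating
  rule R1 violated at score
  backward on User therefore BREAKING (8)
forward pass over User, reader schema v1, writer schema v2:
  writer required, State -> State: reader channel maps from writer channel
  writer optional, Address -> Address: reader audit maps from writer audit
  writer optional, bytes -> bytes: reader payload maps from writer payload
  writer optional, float64 -> float64: reader balance maps from writer score
  writer optional, float64 -> float64: reader rating maps from writer rating
  writer optional, float64 -> int64: reader audit.duration maps from writer audit.duration
  writer optional, bool -> bool: reader audit.active maps from writer audit.active
  writer required, bytes -> bytes: reader audit.checksum maps from writer audit.checksum
  writer optional, int32 -> int32: reader audit.version maps from writer audit.version
  writer audit.price: unknown to reader
  rule R1 violated at audit
  rule R1 violated at audit.active
  rule R1 violated at audit.duration
  rule R3 violated at audit.duration
  rule R2 violated at audit.price
  rule R1 violated at audit.version
  rule R1 violated at balance
  rule R1 violated at payload
  rule R1 violated at rating
  forward on User therefore BREAKING (9)

backward: BREAKING [(audit, R1), (audit.active, R1), (audit.duration, R1), (audit.price, R1), (audit.version, R1), (payload, R1), (rating, R1), (score, R1)]; forward: BREAKING [(audit, R1), (audit.active, R1), (audit.duration, R1), (audit.duration, R3), (audit.price, R2), (audit.version, R1), (balance, R1), (payload, R1), (rating, R1)]


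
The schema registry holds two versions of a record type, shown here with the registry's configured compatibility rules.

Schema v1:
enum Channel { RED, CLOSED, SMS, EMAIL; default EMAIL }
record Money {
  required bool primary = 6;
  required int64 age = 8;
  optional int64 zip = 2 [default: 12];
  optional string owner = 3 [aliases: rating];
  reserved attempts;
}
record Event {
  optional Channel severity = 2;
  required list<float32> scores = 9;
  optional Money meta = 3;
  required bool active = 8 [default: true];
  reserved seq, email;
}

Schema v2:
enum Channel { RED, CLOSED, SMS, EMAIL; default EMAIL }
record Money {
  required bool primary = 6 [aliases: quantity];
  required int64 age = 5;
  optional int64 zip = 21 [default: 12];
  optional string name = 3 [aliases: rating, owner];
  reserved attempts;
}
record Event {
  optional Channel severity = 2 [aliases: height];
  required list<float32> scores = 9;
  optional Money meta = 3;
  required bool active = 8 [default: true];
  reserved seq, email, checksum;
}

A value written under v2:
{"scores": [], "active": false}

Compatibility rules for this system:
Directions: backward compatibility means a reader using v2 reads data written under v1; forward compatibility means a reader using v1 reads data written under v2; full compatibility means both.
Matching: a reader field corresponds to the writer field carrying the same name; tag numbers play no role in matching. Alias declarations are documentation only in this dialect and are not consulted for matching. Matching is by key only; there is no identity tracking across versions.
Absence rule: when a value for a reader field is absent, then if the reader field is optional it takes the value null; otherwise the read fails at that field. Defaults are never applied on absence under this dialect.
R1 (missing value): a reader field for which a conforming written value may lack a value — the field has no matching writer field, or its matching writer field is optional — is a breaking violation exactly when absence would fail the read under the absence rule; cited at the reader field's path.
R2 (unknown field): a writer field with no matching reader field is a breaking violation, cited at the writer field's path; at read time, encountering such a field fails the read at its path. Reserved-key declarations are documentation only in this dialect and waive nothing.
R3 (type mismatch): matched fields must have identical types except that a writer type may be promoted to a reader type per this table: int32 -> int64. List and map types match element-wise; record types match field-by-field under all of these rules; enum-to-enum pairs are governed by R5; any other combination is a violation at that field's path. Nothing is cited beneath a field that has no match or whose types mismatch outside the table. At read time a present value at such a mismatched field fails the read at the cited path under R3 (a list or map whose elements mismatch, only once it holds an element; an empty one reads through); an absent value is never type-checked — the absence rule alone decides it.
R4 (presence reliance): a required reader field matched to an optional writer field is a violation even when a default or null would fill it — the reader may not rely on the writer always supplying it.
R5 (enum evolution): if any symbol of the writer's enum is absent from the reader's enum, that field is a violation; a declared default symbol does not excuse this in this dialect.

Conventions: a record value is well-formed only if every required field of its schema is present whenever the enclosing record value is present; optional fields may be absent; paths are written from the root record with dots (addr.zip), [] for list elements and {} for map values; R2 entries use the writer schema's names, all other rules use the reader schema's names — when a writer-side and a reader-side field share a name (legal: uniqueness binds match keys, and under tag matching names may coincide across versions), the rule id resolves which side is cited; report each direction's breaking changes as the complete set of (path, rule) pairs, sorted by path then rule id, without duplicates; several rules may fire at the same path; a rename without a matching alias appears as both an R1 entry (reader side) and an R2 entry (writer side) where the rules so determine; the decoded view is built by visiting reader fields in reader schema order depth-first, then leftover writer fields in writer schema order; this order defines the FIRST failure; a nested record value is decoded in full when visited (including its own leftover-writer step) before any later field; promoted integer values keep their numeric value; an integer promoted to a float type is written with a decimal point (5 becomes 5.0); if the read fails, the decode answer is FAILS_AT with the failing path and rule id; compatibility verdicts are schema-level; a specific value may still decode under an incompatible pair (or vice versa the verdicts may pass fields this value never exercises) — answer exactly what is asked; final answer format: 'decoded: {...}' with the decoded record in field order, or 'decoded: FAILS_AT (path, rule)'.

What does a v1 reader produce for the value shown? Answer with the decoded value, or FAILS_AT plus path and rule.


arrows below run writer -> reader for Event
migrating the Event value to v1:
  severity := null (absent, optional -> null)
  scores := []
  meta := null (absent, optional -> null)
  active := false
  => decoded: {"severity": null, "scores": [], "meta": null, "active": false}
the rest of the Event diff is inert for this question:
  field zip in record Money: tag 2 changed to 21 -> fires no rule on Event under this dialect and leaves the result unchanged
  field age in record Money: tag 8 changed to 5 -> fires no rule on Event under this dialect and leaves the result unchanged
  renamed field owner to name in record Money (alias owner declared on the renamed field) -> changes Event's schema-level verdicts only — the decode of this value is the same

decoded: {"severity": null, "scores": [], "meta": null, "active": false}


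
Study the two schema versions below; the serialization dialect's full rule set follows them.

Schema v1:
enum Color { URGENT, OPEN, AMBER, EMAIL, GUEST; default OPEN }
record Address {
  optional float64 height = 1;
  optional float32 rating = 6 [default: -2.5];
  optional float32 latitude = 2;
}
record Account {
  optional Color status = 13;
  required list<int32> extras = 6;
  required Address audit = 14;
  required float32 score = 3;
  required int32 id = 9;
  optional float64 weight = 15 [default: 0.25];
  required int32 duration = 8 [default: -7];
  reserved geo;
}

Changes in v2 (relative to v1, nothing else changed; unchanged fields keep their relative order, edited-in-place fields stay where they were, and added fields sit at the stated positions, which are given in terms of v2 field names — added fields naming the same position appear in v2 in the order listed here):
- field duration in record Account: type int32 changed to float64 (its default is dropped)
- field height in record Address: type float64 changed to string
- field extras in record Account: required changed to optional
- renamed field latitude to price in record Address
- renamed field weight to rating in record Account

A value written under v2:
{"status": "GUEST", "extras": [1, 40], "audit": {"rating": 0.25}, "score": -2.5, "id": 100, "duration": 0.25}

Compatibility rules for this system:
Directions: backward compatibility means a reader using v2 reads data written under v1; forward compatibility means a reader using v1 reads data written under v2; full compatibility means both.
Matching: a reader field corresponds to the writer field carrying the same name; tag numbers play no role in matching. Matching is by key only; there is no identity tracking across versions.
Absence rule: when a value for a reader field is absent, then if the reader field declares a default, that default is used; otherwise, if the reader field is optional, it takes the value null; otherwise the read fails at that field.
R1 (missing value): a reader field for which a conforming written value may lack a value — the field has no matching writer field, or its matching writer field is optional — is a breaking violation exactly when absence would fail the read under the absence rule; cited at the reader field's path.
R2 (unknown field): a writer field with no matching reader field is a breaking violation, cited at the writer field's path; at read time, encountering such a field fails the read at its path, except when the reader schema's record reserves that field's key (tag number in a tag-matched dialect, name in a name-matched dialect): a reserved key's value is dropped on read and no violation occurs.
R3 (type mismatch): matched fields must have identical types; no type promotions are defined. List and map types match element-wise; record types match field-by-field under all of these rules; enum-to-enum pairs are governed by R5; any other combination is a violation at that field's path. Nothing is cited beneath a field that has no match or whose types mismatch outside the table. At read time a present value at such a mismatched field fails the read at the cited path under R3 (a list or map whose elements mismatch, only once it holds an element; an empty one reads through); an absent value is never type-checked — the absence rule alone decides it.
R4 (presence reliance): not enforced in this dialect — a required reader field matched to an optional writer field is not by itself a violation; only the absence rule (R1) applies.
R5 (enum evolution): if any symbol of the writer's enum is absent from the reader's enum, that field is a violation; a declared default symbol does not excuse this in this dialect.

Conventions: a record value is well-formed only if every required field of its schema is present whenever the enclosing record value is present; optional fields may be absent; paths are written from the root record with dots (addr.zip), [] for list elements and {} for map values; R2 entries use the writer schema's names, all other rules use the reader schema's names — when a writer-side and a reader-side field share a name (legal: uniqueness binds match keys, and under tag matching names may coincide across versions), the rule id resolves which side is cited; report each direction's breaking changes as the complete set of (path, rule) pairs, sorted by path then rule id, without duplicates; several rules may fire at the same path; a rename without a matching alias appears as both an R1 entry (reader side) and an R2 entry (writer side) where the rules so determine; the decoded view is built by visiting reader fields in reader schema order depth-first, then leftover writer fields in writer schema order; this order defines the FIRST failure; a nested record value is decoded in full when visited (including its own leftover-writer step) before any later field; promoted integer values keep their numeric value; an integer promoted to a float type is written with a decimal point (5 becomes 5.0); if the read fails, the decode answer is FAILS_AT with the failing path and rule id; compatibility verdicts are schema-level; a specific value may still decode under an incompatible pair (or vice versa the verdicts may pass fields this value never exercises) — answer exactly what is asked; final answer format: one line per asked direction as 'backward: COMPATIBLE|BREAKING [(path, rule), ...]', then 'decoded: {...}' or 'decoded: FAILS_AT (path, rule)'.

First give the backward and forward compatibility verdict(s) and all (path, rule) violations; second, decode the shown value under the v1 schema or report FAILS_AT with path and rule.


the writer's type comes first in each Account pair
backward for Account (reader v2, writer v1):
  Color -> Color, writer optional: status aligns to status
  list<int32> -> list<int32>, writer required: extras aligns to extras
  Address -> Address, writer required: audit aligns to audit
  float32 -> float32, writer required: score aligns to score
  int32 -> int32, writer required: id aligns to id
  rating: no writer match
  int32 -> float64, writer required: duration aligns to duration
  leftover writer field: weight
  float64 -> string, writer optional: audit.height aligns to audit.height
  float32 -> float32, writer optional: audit.rating aligns to audit.rating
  audit.price: no writer match
  leftover writer field: audit.latitude
  violation R3 at audit.height
  violation R2 at audit.latitude
  violation R3 at duration
  violation R2 at weight
  => backward: BREAKING (4)
forward for Account (reader v1, writer v2):
  Color -> Color, writer optional: status aligns to status
  list<int32> -> list<int32>, writer optional: extras aligns to extras
  Address -> Address, writer required: audit aligns to audit
  float32 -> float32, writer required: score aligns to score
  int32 -> int32, writer required: id aligns to id
  weight: no writer match
  float64 -> int32, writer required: duration aligns to duration
  leftover writer field: rating
  string -> float64, writer optional: audit.height aligns to audit.height
  float32 -> float32, writer optional: audit.rating aligns to audit.rating
  audit.latitude: no writer match
  leftover writer field: audit.price
  violation R3 at audit.height
  violation R2 at audit.price
  violation R3 at duration
  violation R1 at extras
  violation R2 at rating
  => forward: BREAKING (5)
decode walk for Account under reader schema v1:
  status := "GUEST"
  extras := [1, 40]
  audit.height := null (absent, optional -> null)
  audit.rating := 0.25
  audit.latitude := null (absent, optional -> null)
  score := -2.5
  id := 100
  weight := 0.25 (absent -> default)
  read fails at duration under R3
  => FAILS_AT (duration, R3)

backward: BREAKING [(audit.height, R3), (audit.latitude, R2), (duration, R3), (weight, R2)]; forward: BREAKING [(audit.height, R3), (audit.price, R2), (duration, R3), (extras, R1), (rating, R2)]; decoded: FAILS_AT (duration, R3)
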